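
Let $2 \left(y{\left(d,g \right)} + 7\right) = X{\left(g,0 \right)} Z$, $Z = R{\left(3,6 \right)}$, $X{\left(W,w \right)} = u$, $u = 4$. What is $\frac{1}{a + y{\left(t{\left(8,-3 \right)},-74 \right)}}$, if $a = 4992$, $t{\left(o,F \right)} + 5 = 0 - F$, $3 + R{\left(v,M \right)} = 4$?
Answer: $\frac{1}{4987} \approx 0.00020052$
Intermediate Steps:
$R{\left(v,M \right)} = 1$ ($R{\left(v,M \right)} = -3 + 4 = 1$)
$X{\left(W,w \right)} = 4$
$Z = 1$
$t{\left(o,F \right)} = -5 - F$ ($t{\left(o,F \right)} = -5 + \left(0 - F\right) = -5 - F$)
$y{\left(d,g \right)} = -5$ ($y{\left(d,g \right)} = -7 + \frac{4 \cdot 1}{2} = -7 + \frac{1}{2} \cdot 4 = -7 + 2 = -5$)
$\frac{1}{a + y{\left(t{\left(8,-3 \right)},-74 \right)}} = \frac{1}{4992 - 5} = \frac{1}{4987}$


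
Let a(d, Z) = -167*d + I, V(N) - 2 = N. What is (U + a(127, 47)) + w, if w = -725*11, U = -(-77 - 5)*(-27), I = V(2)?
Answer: -31394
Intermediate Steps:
V(N) = 2 + N
I = 4 (I = 2 + 2 = 4)
U = -2214 (U = -(-82)*(-27) = -1*2214 = -2214)
w = -7975
a(d, Z) = 4 - 167*d (a(d, Z) = -167*d + 4 = 4 - 167*d)
(U + a(127, 47)) + w = (-2214 + (4 - 167*127)) - 7975 = (-2214 + (4 - 21209)) - 7975 = (-2214 - 21205) - 7975 = -23419 - 7975 = -31394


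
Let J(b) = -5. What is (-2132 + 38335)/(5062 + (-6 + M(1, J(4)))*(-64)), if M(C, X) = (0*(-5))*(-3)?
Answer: 36203/5446 ≈ 6.6476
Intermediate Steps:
M(C, X) = 0 (M(C, X) = 0*(-3) = 0)
(-2132 + 38335)/(5062 + (-6 + M(1, J(4)))*(-64)) = (-2132 + 38335)/(5062 + (-6 + 0)*(-64)) = 36203/(5062 - 6*(-64)) = 36203/(5062 + 384) = 36203/5446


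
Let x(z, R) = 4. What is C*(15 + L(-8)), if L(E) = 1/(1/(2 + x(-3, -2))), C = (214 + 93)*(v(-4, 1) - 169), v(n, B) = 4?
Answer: -1063755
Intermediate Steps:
C = -50655 (C = (214 + 93)*(4 - 169) = 307*(-165) = -50655)
L(E) = 6 (L(E) = 1/(1/(2 + 4)) = 1/(1/6) = 1/(⅙) = 6)
C*(15 + L(-8)) = -50655*(15 + 6) = -50655*21 = -1063755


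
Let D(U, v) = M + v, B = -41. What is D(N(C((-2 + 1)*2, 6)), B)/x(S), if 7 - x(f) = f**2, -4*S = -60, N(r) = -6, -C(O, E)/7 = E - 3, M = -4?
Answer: 45/218 ≈ 0.20642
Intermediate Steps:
C(O, E) = 21 - 7*E (C(O, E) = -7*(E - 3) = -7*(-3 + E) = 21 - 7*E)
S = 15 (S = -1/4*(-60) = 15)
x(f) = 7 - f**2
D(U, v) = -4 + v
D(N(C((-2 + 1)*2, 6)), B)/x(S) = (-4 - 41)/(7 - 1*15**2) = -45/(7 - 1*225) = -45/(7 - 225) = -45/(-218) = -45*(-1/218) = 45/218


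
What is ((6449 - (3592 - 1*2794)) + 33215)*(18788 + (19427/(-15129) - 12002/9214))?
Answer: 2993436950207308/4099959 ≈ 7.3011e+8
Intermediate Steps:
((6449 - (3592 - 1*2794)) + 33215)*(18788 + (19427/(-15129) - 12002/9214)) = ((6449 - (3592 - 2794)) + 33215)*(18788 + (19427*(-1/15129) - 12002*1/9214)) = ((6449 - 1*798) + 33215)*(18788 + (-19427/15129 - 353/271)) = ((6449 - 798) + 33215)*(18788 - 10605254/4099959) = (5651 + 33215)*(77019424438/4099959) = 38866*(77019424438/4099959) = 2993436950207308/4099959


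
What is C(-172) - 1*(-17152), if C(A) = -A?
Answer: 17324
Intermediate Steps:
C(-172) - 1*(-17152) = -1*(-172) - 1*(-17152) = 172 + 17152 = 17324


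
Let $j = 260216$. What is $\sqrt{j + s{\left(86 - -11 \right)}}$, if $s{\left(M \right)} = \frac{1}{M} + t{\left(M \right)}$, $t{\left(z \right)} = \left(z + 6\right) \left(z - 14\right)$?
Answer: $\frac{\sqrt{2528809982}}{97} \approx 518.43$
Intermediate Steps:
$t{\left(z \right)} = \left(-14 + z\right) \left(6 + z\right)$ ($t{\left(z \right)} = \left(6 + z\right) \left(-14 + z\right) = \left(-14 + z\right) \left(6 + z\right)$)
$s{\left(M \right)} = -84 + \frac{1}{M} + M^{2} - 8 M$ ($s{\left(M \right)} = \frac{1}{M} - \left(84 - M^{2} + 8 M\right) = -84 + \frac{1}{M} + M^{2} - 8 M$)
$\sqrt{j + s{\left(86 - -11 \right)}} = \sqrt{260216 - \left(84 - \frac{1}{86 - -11} - \left(86 - -11\right)^{2} + 8 \left(86 - -11\right)\right)} = \sqrt{260216 - \left(84 - \frac{1}{86 + 11} - \left(86 + 11\right)^{2} + 8 \left(86 + 11\right)\right)} = \sqrt{260216 + \left(-84 + \frac{1}{97} + 97^{2} - 776\right)} = \sqrt{260216 + \left(-84 + \frac{1}{97} + 9409 - 776\right)} = \sqrt{260216 + \frac{829254}{97}} = \sqrt{\frac{26070206}{97}} = \frac{\sqrt{2528809982}}{97}$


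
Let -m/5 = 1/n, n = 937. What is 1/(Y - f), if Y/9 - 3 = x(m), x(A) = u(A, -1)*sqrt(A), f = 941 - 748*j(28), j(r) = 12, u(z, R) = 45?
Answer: 7554094/60901925953 - 405*I*sqrt(4685)/60901925953 ≈ 0.00012404 - 4.5518e-7*I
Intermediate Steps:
f = -8035 (f = 941 - 748*12 = 941 - 8976 = -8035)
m = -5/937 ≈ -0.0053362
x(A) = 45*sqrt(A)
Y = 27 + 405*I*sqrt(4685)/937 (Y = 27 + 9*(45*sqrt(-5/937)) = 27 + 9*(45*(I*sqrt(4685)/937)) = 27 + 9*(45*I*sqrt(4685)/937) = 27 + 405*I*sqrt(4685)/937 ≈ 27.0 + 29.585*I)
1/(Y - f) = 1/((27 + 405*I*sqrt(4685)/937) - 1*(-8035)) = 1/((27 + 405*I*sqrt(4685)/937) + 8035) = 1/(8062 + 405*I*sqrt(4685)/937)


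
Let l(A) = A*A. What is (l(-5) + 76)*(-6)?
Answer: -606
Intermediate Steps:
l(A) = A²
(l(-5) + 76)*(-6) = ((-5)² + 76)*(-6) = (25 + 76)*(-6) = 101*(-6) = -606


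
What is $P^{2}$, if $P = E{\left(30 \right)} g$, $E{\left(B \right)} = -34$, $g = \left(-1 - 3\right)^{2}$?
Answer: $295936$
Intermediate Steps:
$g = 16$ ($g = \left(-4\right)^{2} = 16$)
$P = -544$ ($P = \left(-34\right) 16 = -544$)
$P^{2} = \left(-544\right)^{2} = 295936$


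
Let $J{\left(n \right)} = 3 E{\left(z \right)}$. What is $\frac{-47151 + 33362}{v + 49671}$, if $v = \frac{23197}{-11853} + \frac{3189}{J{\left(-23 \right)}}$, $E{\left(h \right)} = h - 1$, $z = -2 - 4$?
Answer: $- \frac{1144087119}{4108490423} \approx -0.27847$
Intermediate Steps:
$z = -6$ ($z = -2 - 4 = -6$)
$E{\left(h \right)} = -1 + h$
$J{\left(n \right)} = -21$ ($J{\left(n \right)} = 3 \left(-1 - 6\right) = 3 \left(-7\right) = -21$)
$v = - \frac{12762118}{82971}$ ($v = \frac{23197}{-11853} + \frac{3189}{-21} = 23197 \left(- \frac{1}{11853}\right) + 3189 \left(- \frac{1}{21}\right) = - \frac{23197}{11853} - \frac{1063}{7} = - \frac{12762118}{82971} \approx -153.81$)
$\frac{-47151 + 33362}{v + 49671} = \frac{-47151 + 33362}{- \frac{12762118}{82971} + 49671} = - \frac{13789}{\frac{4108490423}{82971}} = \left(-13789\right) \frac{82971}{4108490423} = - \frac{1144087119}{4108490423}$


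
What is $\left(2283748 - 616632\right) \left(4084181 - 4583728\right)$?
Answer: $-832802796452$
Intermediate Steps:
$\left(2283748 - 616632\right) \left(4084181 - 4583728\right) = 1667116 \left(-499547\right) = -832802796452$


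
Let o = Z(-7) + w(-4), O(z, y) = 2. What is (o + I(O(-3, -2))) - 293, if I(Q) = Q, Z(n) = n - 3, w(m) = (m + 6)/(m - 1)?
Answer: -1507/5 ≈ -301.40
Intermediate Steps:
w(m) = (6 + m)/(-1 + m)
Z(n) = -3 + n
o = -52/5 (o = (-3 - 7) + (6 - 4)/(-1 - 4) = -10 + 2/(-5) = -10 - ⅕*2 = -10 - ⅖ = -52/5 ≈ -10.400)
(o + I(O(-3, -2))) - 293 = (-52/5 + 2) - 293 = -42/5 - 293 = -1507/5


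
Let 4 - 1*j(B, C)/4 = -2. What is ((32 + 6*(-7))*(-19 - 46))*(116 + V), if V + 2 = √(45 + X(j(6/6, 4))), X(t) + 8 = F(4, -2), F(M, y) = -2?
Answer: 74100 + 650*√35 ≈ 77946.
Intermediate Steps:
j(B, C) = 24 (j(B, C) = 16 - 4*(-2) = 16 + 8 = 24)
X(t) = -10 (X(t) = -8 - 2 = -10)
V = -2 + √35 (V = -2 + √(45 - 10) = -2 + √35 ≈ 3.9161)
((32 + 6*(-7))*(-19 - 46))*(116 + V) = ((32 + 6*(-7))*(-19 - 46))*(116 + (-2 + √35)) = ((32 - 42)*(-65))*(114 + √35) = (-10*(-65))*(114 + √35) = 650*(114 + √35) = 74100 + 650*√35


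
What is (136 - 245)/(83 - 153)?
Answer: 109/70 ≈ 1.5571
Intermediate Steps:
(136 - 245)/(83 - 153) = -109/(-70) = -109*(-1/70) = 109/70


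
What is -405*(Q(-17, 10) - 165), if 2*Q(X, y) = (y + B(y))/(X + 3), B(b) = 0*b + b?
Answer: 469800/7 ≈ 67114.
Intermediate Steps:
B(b) = b (B(b) = 0 + b = b)
Q(X, y) = y/(3 + X) (Q(X, y) = ((y + y)/(X + 3))/2 = ((2*y)/(3 + X))/2 = (2*y/(3 + X))/2 = y/(3 + X))
-405*(Q(-17, 10) - 165) = -405*(10/(3 - 17) - 165) = -405*(10/(-14) - 165) = -405*(10*(-1/14) - 165) = -405*(-5/7 - 165) = -405*(-1160/7) = 469800/7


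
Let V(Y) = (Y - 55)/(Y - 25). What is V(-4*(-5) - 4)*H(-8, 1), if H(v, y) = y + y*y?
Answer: 26/3 ≈ 8.6667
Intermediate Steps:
H(v, y) = y + y²
V(Y) = (-55 + Y)/(-25 + Y)
V(-4*(-5) - 4)*H(-8, 1) = ((-55 + (-4*(-5) - 4))/(-25 + (-4*(-5) - 4)))*(1*(1 + 1)) = ((-55 + (20 - 4))/(-25 + (20 - 4)))*(1*2) = ((-55 + 16)/(-25 + 16))*2 = (-39/(-9))*2 = -⅑*(-39)*2 = (13/3)*2 = 26/3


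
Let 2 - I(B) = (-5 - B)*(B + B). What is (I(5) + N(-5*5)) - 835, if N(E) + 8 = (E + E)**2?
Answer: 1759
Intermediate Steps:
N(E) = -8 + 4*E**2 (N(E) = -8 + (E + E)**2 = -8 + (2*E)**2 = -8 + 4*E**2)
I(B) = 2 - 2*B*(-5 - B) (I(B) = 2 - (-5 - B)*(B + B) = 2 - (-5 - B)*2*B = 2 - 2*B*(-5 - B))
(I(5) + N(-5*5)) - 835 = ((2 + 2*5**2 + 10*5) + (-8 + 4*(-5*5)**2)) - 835 = ((2 + 2*25 + 50) + (-8 + 4*(-25)**2)) - 835 = ((2 + 50 + 50) + (-8 + 4*625)) - 835 = (102 + (-8 + 2500)) - 835 = (102 + 2492) - 835 = 2594 - 835 = 1759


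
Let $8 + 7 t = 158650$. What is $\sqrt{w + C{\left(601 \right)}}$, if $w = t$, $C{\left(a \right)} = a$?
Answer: $\frac{\sqrt{1139943}}{7} \approx 152.53$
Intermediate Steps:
$t = \frac{158642}{7}$ ($t = - \frac{8}{7} + \frac{1}{7} \cdot 158650 = - \frac{8}{7} + \frac{158650}{7} = \frac{158642}{7} \approx 22663.0$)
$w = \frac{158642}{7} \approx 22663.0$
$\sqrt{w + C{\left(601 \right)}} = \sqrt{\frac{158642}{7} + 601} = \sqrt{\frac{162849}{7}} = \frac{\sqrt{1139943}}{7}$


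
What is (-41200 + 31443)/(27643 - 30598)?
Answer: 9757/2955 ≈ 3.3019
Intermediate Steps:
(-41200 + 31443)/(27643 - 30598) = -9757/(-2955) = -9757*(-1/2955) = 9757/2955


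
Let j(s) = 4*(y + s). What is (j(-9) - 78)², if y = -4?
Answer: 16900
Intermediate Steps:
j(s) = -16 + 4*s (j(s) = 4*(-4 + s) = -16 + 4*s)
(j(-9) - 78)² = ((-16 + 4*(-9)) - 78)² = ((-16 - 36) - 78)² = (-52 - 78)² = (-130)² = 16900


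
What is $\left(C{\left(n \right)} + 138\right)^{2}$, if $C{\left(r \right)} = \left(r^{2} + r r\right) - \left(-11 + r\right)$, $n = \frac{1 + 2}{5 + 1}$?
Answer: $22201$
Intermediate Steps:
$n = \frac{1}{2}$ ($n = \frac{3}{6} = 3 \cdot \frac{1}{6} = \frac{1}{2} \approx 0.5$)
$C{\left(r \right)} = 11 - r + 2 r^{2}$ ($C{\left(r \right)} = \left(r^{2} + r^{2}\right) - \left(-11 + r\right) = 2 r^{2} - \left(-11 + r\right) = 11 - r + 2 r^{2}$)
$\left(C{\left(n \right)} + 138\right)^{2} = \left(\left(11 - \frac{1}{2} + \frac{2}{4}\right) + 138\right)^{2} = \left(\left(11 - \frac{1}{2} + 2 \cdot \frac{1}{4}\right) + 138\right)^{2} = \left(\left(11 - \frac{1}{2} + \frac{1}{2}\right) + 138\right)^{2} = \left(11 + 138\right)^{2} = 149^{2} = 22201$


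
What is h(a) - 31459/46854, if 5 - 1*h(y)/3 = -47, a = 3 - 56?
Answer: 7277765/46854 ≈ 155.33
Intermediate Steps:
a = -53
h(y) = 156 (h(y) = 15 - 3*(-47) = 15 + 141 = 156)
h(a) - 31459/46854 = 156 - 31459/46854 = 7277765/46854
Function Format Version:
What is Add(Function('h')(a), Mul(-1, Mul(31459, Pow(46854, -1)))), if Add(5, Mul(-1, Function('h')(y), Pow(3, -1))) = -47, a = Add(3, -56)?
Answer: Rational(7277765, 46854) ≈ 155.33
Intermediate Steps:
a = -53
Function('h')(y) = 156 (Function('h')(y) = Add(15, Mul(-3, -47)) = Add(15, 141) = 156)
Add(Function('h')(a), Mul(-1, Mul(31459, Pow(46854, -1)))) = Add(156, Mul(-1, Mul(31459, Pow(46854, -1)))) = Add(156, Mul(-1, Mul(31459, Rational(1, 46854)))) = Add(156, Mul(-1, Rational(31459, 46854))) = Add(156, Rational(-31459, 46854)) = Rational(7277765, 46854)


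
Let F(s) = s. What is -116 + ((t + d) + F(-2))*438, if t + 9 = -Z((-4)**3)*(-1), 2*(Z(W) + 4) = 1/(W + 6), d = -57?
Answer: -1836035/58 ≈ -31656.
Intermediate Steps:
Z(W) = -4 + 1/(2*(6 + W)) (Z(W) = -4 + 1/(2*(W + 6)) = -4 + 1/(2*(6 + W)))
t = -1509/116 (t = -9 - (-47 - 8*(-4)**3)/(2*(6 + (-4)**3))*(-1) = -9 - (-47 - 8*(-64))/(2*(6 - 64))*(-1) = -9 - (-47 + 512)/(2*(-58))*(-1) = -9 - (-1)*465/(2*58)*(-1) = -9 - 1*(-465/116)*(-1) = -9 + (465/116)*(-1) = -9 - 465/116 = -1509/116 ≈ -13.009)
-116 + ((t + d) + F(-2))*438 = -116 + ((-1509/116 - 57) - 2)*438 = -116 + (-8121/116 - 2)*438 = -116 - 8353/116*438 = -116 - 1829307/58 = -1836035/58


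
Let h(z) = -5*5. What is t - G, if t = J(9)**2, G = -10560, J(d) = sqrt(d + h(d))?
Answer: 10544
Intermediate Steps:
h(z) = -25
J(d) = sqrt(-25 + d) (J(d) = sqrt(d - 25) = sqrt(-25 + d))
t = -16 (t = (sqrt(-25 + 9))**2 = (sqrt(-16))**2 = (4*I)**2 = -16)
t - G = -16 - 1*(-10560) = -16 + 10560 = 10544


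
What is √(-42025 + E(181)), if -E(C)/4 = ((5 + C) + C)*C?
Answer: I*√307733 ≈ 554.74*I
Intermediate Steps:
E(C) = -4*C*(5 + 2*C) (E(C) = -4*((5 + C) + C)*C = -4*(5 + 2*C)*C = -4*C*(5 + 2*C))
√(-42025 + E(181)) = √(-42025 - 4*181*(5 + 2*181)) = √(-42025 - 4*181*(5 + 362)) = √(-42025 - 4*181*367) = √(-42025 - 265708) = √(-307733) = I*√307733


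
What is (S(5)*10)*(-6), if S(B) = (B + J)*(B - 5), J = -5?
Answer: 0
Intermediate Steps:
S(B) = (-5 + B)**2 (S(B) = (B - 5)*(B - 5) = (-5 + B)*(-5 + B) = (-5 + B)**2)
(S(5)*10)*(-6) = ((25 + 5**2 - 10*5)*10)*(-6) = ((25 + 25 - 50)*10)*(-6) = (0*10)*(-6) = 0*(-6) = 0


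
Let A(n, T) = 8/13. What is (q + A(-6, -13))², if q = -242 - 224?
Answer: 36602500/169 ≈ 2.1658e+5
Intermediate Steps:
A(n, T) = 8/13 (A(n, T) = 8*(1/13) = 8/13)
q = -466
(q + A(-6, -13))² = (-466 + 8/13)² = (-6050/13)² = 36602500/169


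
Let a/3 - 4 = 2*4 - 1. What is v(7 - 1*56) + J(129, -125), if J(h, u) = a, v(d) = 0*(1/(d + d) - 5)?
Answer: 33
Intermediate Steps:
a = 33 (a = 12 + 3*(2*4 - 1) = 12 + 3*(8 - 1) = 12 + 3*7 = 12 + 21 = 33)
v(d) = 0 (v(d) = 0*(1/(2*d) - 5) = 0*(-5 + 1/(2*d)) = 0)
J(h, u) = 33
v(7 - 1*56) + J(129, -125) = 0 + 33 = 33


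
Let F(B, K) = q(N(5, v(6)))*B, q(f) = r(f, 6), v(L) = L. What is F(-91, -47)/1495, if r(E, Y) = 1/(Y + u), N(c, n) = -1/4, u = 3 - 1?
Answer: -7/920 ≈ -0.0076087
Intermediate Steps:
u = 2
N(c, n) = -¼ (N(c, n) = -1*¼ = -¼)
r(E, Y) = 1/(2 + Y) (r(E, Y) = 1/(Y + 2) = 1/(2 + Y))
q(f) = ⅛ (q(f) = 1/(2 + 6) = 1/8 = ⅛)
F(B, K) = B/8
F(-91, -47)/1495 = ((⅛)*(-91))/1495 = -91/8*1/1495 = -7/920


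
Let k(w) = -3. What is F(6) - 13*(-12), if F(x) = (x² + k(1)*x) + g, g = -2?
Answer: 172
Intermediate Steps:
F(x) = -2 + x² - 3*x (F(x) = (x² - 3*x) - 2 = -2 + x² - 3*x)
F(6) - 13*(-12) = (-2 + 6² - 3*6) - 13*(-12) = (-2 + 36 - 18) + 156 = 16 + 156 = 172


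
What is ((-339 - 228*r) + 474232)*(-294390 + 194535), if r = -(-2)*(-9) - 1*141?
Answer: -50940528975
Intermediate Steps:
r = -159 (r = -1*18 - 141 = -18 - 141 = -159)
((-339 - 228*r) + 474232)*(-294390 + 194535) = ((-339 - 228*(-159)) + 474232)*(-294390 + 194535) = ((-339 + 36252) + 474232)*(-99855) = (35913 + 474232)*(-99855) = 510145*(-99855) = -50940528975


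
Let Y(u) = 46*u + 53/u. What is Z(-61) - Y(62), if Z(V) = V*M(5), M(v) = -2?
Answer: -169313/62 ≈ -2730.9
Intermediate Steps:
Z(V) = -2*V (Z(V) = V*(-2) = -2*V)
Z(-61) - Y(62) = -2*(-61) - (46*62 + 53/62) = 122 - (2852 + 53*(1/62)) = 122 - (2852 + 53/62) = 122 - 1*176877/62 = 122 - 176877/62 = -169313/62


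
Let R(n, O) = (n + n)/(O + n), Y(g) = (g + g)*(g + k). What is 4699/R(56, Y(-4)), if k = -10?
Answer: 14097/2 ≈ 7048.5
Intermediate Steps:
Y(g) = 2*g*(-10 + g) (Y(g) = (g + g)*(g - 10) = (2*g)*(-10 + g) = 2*g*(-10 + g))
R(n, O) = 2*n/(O + n) (R(n, O) = (2*n)/(O + n) = 2*n/(O + n))
4699/R(56, Y(-4)) = 4699/((2*56/(2*(-4)*(-10 - 4) + 56))) = 4699/((2*56/(2*(-4)*(-14) + 56))) = 4699/((2*56/(112 + 56))) = 4699/((2*56/168)) = 4699/((2*56*(1/168))) = 4699/(⅔) = 4699*(3/2) = 14097/2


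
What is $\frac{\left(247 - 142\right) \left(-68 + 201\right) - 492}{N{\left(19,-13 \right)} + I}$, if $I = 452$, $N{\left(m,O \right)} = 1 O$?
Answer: $\frac{13473}{439} \approx 30.69$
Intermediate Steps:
$N{\left(m,O \right)} = O$
$\frac{\left(247 - 142\right) \left(-68 + 201\right) - 492}{N{\left(19,-13 \right)} + I} = \frac{\left(247 - 142\right) \left(-68 + 201\right) - 492}{-13 + 452} = \frac{105 \cdot 133 - 492}{439} = \left(13965 - 492\right) \frac{1}{439} = 13473 \cdot \frac{1}{439} = \frac{13473}{439}$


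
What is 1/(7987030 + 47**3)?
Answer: 1/8090853 ≈ 1.2360e-7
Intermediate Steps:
1/(7987030 + 47**3) = 1/(7987030 + 103823) = 1/8090853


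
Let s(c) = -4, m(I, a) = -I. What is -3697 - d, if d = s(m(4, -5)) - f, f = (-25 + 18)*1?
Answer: -3700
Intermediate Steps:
f = -7 (f = -7*1 = -7)
d = 3 (d = -4 - 1*(-7) = -4 + 7 = 3)
-3697 - d = -3697 - 1*3 = -3697 - 3 = -3700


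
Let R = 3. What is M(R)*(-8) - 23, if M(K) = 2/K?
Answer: -85/3 ≈ -28.333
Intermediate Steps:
M(R)*(-8) - 23 = (2/3)*(-8) - 23 = (2*(⅓))*(-8) - 23 = (⅔)*(-8) - 23 = -16/3 - 23 = -85/3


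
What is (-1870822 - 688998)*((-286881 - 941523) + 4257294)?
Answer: -7753413199800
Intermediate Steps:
(-1870822 - 688998)*((-286881 - 941523) + 4257294) = -2559820*(-1228404 + 4257294) = -2559820*3028890 = -7753413199800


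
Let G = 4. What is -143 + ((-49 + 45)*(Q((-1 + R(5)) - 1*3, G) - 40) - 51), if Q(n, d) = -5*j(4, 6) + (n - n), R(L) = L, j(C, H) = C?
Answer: 46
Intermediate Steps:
Q(n, d) = -20 (Q(n, d) = -5*4 + (n - n) = -20 + 0 = -20)
-143 + ((-49 + 45)*(Q((-1 + R(5)) - 1*3, G) - 40) - 51) = -143 + ((-49 + 45)*(-20 - 40) - 51) = -143 + (-4*(-60) - 51) = -143 + (240 - 51) = -143 + 189 = 46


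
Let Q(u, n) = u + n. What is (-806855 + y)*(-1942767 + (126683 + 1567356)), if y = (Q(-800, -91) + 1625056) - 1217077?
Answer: 99433246376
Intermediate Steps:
Q(u, n) = n + u
y = 407088 (y = ((-91 - 800) + 1625056) - 1217077 = (-891 + 1625056) - 1217077 = 1624165 - 1217077 = 407088)
(-806855 + y)*(-1942767 + (126683 + 1567356)) = (-806855 + 407088)*(-1942767 + (126683 + 1567356)) = -399767*(-1942767 + 1694039) = -399767*(-248728) = 99433246376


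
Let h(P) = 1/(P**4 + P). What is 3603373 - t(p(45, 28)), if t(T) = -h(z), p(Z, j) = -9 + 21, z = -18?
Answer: 378202823335/104958 ≈ 3.6034e+6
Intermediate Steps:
h(P) = 1/(P + P**4)
p(Z, j) = 12
t(T) = -1/104958 (t(T) = -1/(-18 + (-18)**4) = -1/(-18 + 104976) = -1/104958)
3603373 - t(p(45, 28)) = 3603373 - 1*(-1/104958) = 3603373 + 1/104958 = 378202823335/104958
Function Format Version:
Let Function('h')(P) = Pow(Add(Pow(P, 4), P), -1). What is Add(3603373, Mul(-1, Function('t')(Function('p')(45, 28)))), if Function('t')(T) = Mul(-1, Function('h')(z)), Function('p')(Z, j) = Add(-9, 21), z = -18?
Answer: Rational(378202823335, 104958) ≈ 3.6034e+6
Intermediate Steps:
Function('h')(P) = Pow(Add(P, Pow(P, 4)), -1)
Function('p')(Z, j) = 12
Function('t')(T) = Rational(-1, 104958) (Function('t')(T) = Mul(-1, Pow(Add(-18, Pow(-18, 4)), -1)) = Mul(-1, Pow(Add(-18, 104976), -1)) = Mul(-1, Pow(104958, -1)) = Mul(-1, Rational(1, 104958)) = Rational(-1, 104958))
Add(3603373, Mul(-1, Function('t')(Function('p')(45, 28)))) = Add(3603373, Mul(-1, Rational(-1, 104958))) = Add(3603373, Rational(1, 104958)) = Rational(378202823335, 104958)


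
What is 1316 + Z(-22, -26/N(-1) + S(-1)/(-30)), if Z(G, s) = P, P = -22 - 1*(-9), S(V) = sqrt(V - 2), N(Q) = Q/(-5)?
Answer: 1303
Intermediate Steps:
N(Q) = -Q/5 (N(Q) = Q*(-1/5) = -Q/5)
S(V) = sqrt(-2 + V)
P = -13 (P = -22 + 9 = -13)
Z(G, s) = -13
1316 + Z(-22, -26/N(-1) + S(-1)/(-30)) = 1316 - 13 = 1303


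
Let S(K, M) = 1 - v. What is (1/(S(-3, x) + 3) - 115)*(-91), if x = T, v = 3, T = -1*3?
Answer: 10374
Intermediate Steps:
T = -3
x = -3
S(K, M) = -2 (S(K, M) = 1 - 1*3 = 1 - 3 = -2)
(1/(S(-3, x) + 3) - 115)*(-91) = (1/(-2 + 3) - 115)*(-91) = (1/1 - 115)*(-91) = (1 - 115)*(-91) = -114*(-91) = 10374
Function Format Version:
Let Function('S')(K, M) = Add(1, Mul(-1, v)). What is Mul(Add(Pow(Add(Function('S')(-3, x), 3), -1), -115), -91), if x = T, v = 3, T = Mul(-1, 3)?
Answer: 10374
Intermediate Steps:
T = -3
x = -3
Function('S')(K, M) = -2 (Function('S')(K, M) = Add(1, Mul(-1, 3)) = Add(1, -3) = -2)
Mul(Add(Pow(Add(Function('S')(-3, x), 3), -1), -115), -91) = Mul(Add(Pow(Add(-2, 3), -1), -115), -91) = Mul(Add(Pow(1, -1), -115), -91) = Mul(Add(1, -115), -91) = Mul(-114, -91) = 10374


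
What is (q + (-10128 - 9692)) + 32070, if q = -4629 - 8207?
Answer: -586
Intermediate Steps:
q = -12836
(q + (-10128 - 9692)) + 32070 = (-12836 + (-10128 - 9692)) + 32070 = (-12836 - 19820) + 32070 = -32656 + 32070 = -586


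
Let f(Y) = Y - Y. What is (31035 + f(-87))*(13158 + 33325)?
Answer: 1442599905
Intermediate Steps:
f(Y) = 0
(31035 + f(-87))*(13158 + 33325) = (31035 + 0)*(13158 + 33325) = 31035*46483 = 1442599905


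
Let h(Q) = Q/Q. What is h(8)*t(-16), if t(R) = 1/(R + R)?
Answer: -1/32 ≈ -0.031250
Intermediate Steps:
t(R) = 1/(2*R)
h(Q) = 1
h(8)*t(-16) = 1*((½)/(-16)) = 1*((½)*(-1/16)) = 1*(-1/32) = -1/32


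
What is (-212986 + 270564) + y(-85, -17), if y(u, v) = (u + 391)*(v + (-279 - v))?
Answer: -27796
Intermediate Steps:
y(u, v) = -109089 - 279*u (y(u, v) = (391 + u)*(-279) = -109089 - 279*u)
(-212986 + 270564) + y(-85, -17) = (-212986 + 270564) + (-109089 - 279*(-85)) = 57578 + (-109089 + 23715) = 57578 - 85374 = -27796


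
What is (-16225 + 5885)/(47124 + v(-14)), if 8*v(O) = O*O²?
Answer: -10340/46781 ≈ -0.22103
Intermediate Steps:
v(O) = O³/8 (v(O) = (O*O²)/8 = O³/8)
(-16225 + 5885)/(47124 + v(-14)) = (-16225 + 5885)/(47124 + (⅛)*(-14)³) = -10340/(47124 + (⅛)*(-2744)) = -10340/(47124 - 343) = -10340/46781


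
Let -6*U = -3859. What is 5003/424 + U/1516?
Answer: 2946469/241044 ≈ 12.224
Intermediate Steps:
U = 3859/6 (U = -⅙*(-3859) = 3859/6 ≈ 643.17)
5003/424 + U/1516 = 5003/424 + (3859/6)/1516 = 5003*(1/424) + (3859/6)*(1/1516) = 5003/424 + 3859/9096 = 2946469/241044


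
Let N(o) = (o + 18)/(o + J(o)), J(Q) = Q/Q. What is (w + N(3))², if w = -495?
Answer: 3837681/16 ≈ 2.3986e+5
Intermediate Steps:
J(Q) = 1
N(o) = (18 + o)/(1 + o) (N(o) = (o + 18)/(o + 1) = (18 + o)/(1 + o))
(w + N(3))² = (-495 + (18 + 3)/(1 + 3))² = (-495 + 21/4)² = (-1959/4)² = 3837681/16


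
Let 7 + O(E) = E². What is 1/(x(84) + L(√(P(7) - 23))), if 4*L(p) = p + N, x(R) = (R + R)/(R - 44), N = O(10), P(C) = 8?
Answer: 915/25148 - 25*I*√15/75444 ≈ 0.036385 - 0.0012834*I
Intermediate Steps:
O(E) = -7 + E²
N = 93 (N = -7 + 10² = -7 + 100 = 93)
x(R) = 2*R/(-44 + R) (x(R) = (2*R)/(-44 + R) = 2*R/(-44 + R))
L(p) = 93/4 + p/4 (L(p) = (p + 93)/4 = (93 + p)/4 = 93/4 + p/4)
1/(x(84) + L(√(P(7) - 23))) = 1/(2*84/(-44 + 84) + (93/4 + √(8 - 23)/4)) = 1/(2*84/40 + (93/4 + √(-15)/4)) = 1/(2*84*(1/40) + (93/4 + (I*√15)/4)) = 1/(21/5 + (93/4 + I*√15/4)) = 1/(549/20 + I*√15/4)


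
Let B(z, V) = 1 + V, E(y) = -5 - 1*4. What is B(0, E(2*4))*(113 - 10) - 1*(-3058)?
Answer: 2234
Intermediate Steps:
E(y) = -9 (E(y) = -5 - 4 = -9)
B(0, E(2*4))*(113 - 10) - 1*(-3058) = (1 - 9)*(113 - 10) - 1*(-3058) = -8*103 + 3058 = -824 + 3058 = 2234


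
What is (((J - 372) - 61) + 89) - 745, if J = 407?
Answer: -682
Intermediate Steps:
(((J - 372) - 61) + 89) - 745 = (((407 - 372) - 61) + 89) - 745 = ((35 - 61) + 89) - 745 = (-26 + 89) - 745 = 63 - 745 = -682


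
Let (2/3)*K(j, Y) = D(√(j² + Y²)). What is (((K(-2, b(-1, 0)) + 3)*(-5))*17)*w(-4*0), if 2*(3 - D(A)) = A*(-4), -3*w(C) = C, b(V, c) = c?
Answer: 0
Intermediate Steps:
w(C) = -C/3
D(A) = 3 + 2*A (D(A) = 3 - A*(-4)/2 = 3 - (-2)*A = 3 + 2*A)
K(j, Y) = 9/2 + 3*√(Y² + j²) (K(j, Y) = 3*(3 + 2*√(j² + Y²))/2 = 3*(3 + 2*√(Y² + j²))/2 = 9/2 + 3*√(Y² + j²))
(((K(-2, b(-1, 0)) + 3)*(-5))*17)*w(-4*0) = ((((9/2 + 3*√(0² + (-2)²)) + 3)*(-5))*17)*(-(-4)*0/3) = ((((9/2 + 3*√(0 + 4)) + 3)*(-5))*17)*(-⅓*0) = ((((9/2 + 3*√4) + 3)*(-5))*17)*0 = ((((9/2 + 3*2) + 3)*(-5))*17)*0 = ((((9/2 + 6) + 3)*(-5))*17)*0 = (((21/2 + 3)*(-5))*17)*0 = (((27/2)*(-5))*17)*0 = -135/2*17*0 = -2295/2*0 = 0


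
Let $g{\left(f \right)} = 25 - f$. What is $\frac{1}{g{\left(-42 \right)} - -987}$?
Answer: $\frac{1}{1054} \approx 0.00094877$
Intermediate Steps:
$\frac{1}{g{\left(-42 \right)} - -987} = \frac{1}{\left(25 - -42\right) - -987} = \frac{1}{\left(25 + 42\right) + \left(-3517 + 4504\right)} = \frac{1}{67 + 987} = \frac{1}{1054}$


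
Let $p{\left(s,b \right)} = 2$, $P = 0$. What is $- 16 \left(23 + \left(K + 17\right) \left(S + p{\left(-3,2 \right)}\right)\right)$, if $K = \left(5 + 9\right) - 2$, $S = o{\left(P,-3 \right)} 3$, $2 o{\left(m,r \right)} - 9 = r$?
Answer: $-5472$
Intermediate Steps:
$o{\left(m,r \right)} = \frac{9}{2} + \frac{r}{2}$
$S = 9$ ($S = \left(\frac{9}{2} + \frac{1}{2} \left(-3\right)\right) 3 = \left(\frac{9}{2} - \frac{3}{2}\right) 3 = 3 \cdot 3 = 9$)
$K = 12$ ($K = 14 - 2 = 12$)
$- 16 \left(23 + \left(K + 17\right) \left(S + p{\left(-3,2 \right)}\right)\right) = - 16 \left(23 + \left(12 + 17\right) \left(9 + 2\right)\right) = - 16 \left(23 + 29 \cdot 11\right) = - 16 \left(23 + 319\right) = \left(-16\right) 342 = -5472$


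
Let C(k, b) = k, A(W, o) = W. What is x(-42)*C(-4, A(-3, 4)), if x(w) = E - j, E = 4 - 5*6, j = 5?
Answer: 124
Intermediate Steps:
E = -26 (E = 4 - 30 = -26)
x(w) = -31 (x(w) = -26 - 1*5 = -26 - 5 = -31)
x(-42)*C(-4, A(-3, 4)) = -31*(-4) = 124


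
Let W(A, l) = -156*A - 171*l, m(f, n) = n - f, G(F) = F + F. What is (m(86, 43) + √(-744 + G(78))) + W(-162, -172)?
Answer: 54641 + 14*I*√3 ≈ 54641.0 + 24.249*I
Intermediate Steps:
G(F) = 2*F
W(A, l) = -171*l - 156*A
(m(86, 43) + √(-744 + G(78))) + W(-162, -172) = ((43 - 1*86) + √(-744 + 2*78)) + (-171*(-172) - 156*(-162)) = ((43 - 86) + √(-744 + 156)) + (29412 + 25272) = (-43 + √(-588)) + 54684 = (-43 + 14*I*√3) + 54684 = 54641 + 14*I*√3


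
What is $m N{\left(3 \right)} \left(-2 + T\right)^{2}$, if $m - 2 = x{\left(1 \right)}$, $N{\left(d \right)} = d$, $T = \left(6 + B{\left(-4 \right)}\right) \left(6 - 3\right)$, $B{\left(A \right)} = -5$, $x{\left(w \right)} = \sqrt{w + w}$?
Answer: $6 + 3 \sqrt{2} \approx 10.243$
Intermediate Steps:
$x{\left(w \right)} = \sqrt{2} \sqrt{w}$ ($x{\left(w \right)} = \sqrt{2 w} = \sqrt{2} \sqrt{w}$)
$T = 3$ ($T = \left(6 - 5\right) \left(6 - 3\right) = 1 \cdot 3 = 3$)
$m = 2 + \sqrt{2}$ ($m = 2 + \sqrt{2} \sqrt{1} = 2 + \sqrt{2} \cdot 1 = 2 + \sqrt{2} \approx 3.4142$)
$m N{\left(3 \right)} \left(-2 + T\right)^{2} = \left(2 + \sqrt{2}\right) 3 \left(-2 + 3\right)^{2} = \left(6 + 3 \sqrt{2}\right) 1^{2} = \left(6 + 3 \sqrt{2}\right) 1 = 6 + 3 \sqrt{2}$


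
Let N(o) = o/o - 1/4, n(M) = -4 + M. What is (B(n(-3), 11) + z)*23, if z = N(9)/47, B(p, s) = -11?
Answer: -47495/188 ≈ -252.63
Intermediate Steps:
N(o) = ¾ (N(o) = 1 - 1*¼ = 1 - ¼ = ¾)
z = 3/188 (z = (¾)/47 = (¾)*(1/47) = 3/188 ≈ 0.015957)
(B(n(-3), 11) + z)*23 = (-11 + 3/188)*23 = -2065/188*23 = -47495/188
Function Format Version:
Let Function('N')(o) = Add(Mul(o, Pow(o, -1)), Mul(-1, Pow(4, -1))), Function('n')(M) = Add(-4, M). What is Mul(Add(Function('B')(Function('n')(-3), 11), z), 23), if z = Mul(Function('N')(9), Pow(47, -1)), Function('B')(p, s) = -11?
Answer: Rational(-47495, 188) ≈ -252.63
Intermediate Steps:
Function('N')(o) = Rational(3, 4) (Function('N')(o) = Add(1, Mul(-1, Rational(1, 4))) = Add(1, Rational(-1, 4)) = Rational(3, 4))
z = Rational(3, 188) (z = Mul(Rational(3, 4), Pow(47, -1)) = Mul(Rational(3, 4), Rational(1, 47)) = Rational(3, 188) ≈ 0.015957)
Mul(Add(Function('B')(Function('n')(-3), 11), z), 23) = Mul(Add(-11, Rational(3, 188)), 23) = Mul(Rational(-2065, 188), 23) = Rational(-47495, 188)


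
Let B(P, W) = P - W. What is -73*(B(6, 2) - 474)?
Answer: 34310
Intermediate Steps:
-73*(B(6, 2) - 474) = -73*((6 - 1*2) - 474) = -73*((6 - 2) - 474) = -73*(4 - 474) = -73*(-470) = 34310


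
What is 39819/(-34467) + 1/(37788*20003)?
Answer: -10032707148883/8684229078996 ≈ -1.1553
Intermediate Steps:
39819/(-34467) + 1/(37788*20003) = 39819*(-1/34467) + (1/37788)*(1/20003) = -13273/11489 + 1/755873364 = -10032707148883/8684229078996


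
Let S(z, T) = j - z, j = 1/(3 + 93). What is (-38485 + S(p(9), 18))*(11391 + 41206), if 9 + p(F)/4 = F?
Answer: -194322719723/96 ≈ -2.0242e+9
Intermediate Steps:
j = 1/96 ≈ 0.010417
p(F) = -36 + 4*F
S(z, T) = 1/96 - z
(-38485 + S(p(9), 18))*(11391 + 41206) = (-38485 + (1/96 - (-36 + 4*9)))*(11391 + 41206) = (-38485 + (1/96 - (-36 + 36)))*52597 = (-38485 + (1/96 - 1*0))*52597 = (-38485 + (1/96 + 0))*52597 = (-38485 + 1/96)*52597 = -3694559/96*52597 = -194322719723/96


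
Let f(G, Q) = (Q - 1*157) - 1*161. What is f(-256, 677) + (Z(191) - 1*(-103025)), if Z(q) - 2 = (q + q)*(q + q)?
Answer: 249310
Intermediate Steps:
Z(q) = 2 + 4*q² (Z(q) = 2 + (q + q)*(q + q) = 2 + (2*q)*(2*q) = 2 + 4*q²)
f(G, Q) = -318 + Q (f(G, Q) = (Q - 157) - 161 = (-157 + Q) - 161 = -318 + Q)
f(-256, 677) + (Z(191) - 1*(-103025)) = (-318 + 677) + ((2 + 4*191²) - 1*(-103025)) = 359 + ((2 + 4*36481) + 103025) = 359 + ((2 + 145924) + 103025) = 359 + (145926 + 103025) = 359 + 248951 = 249310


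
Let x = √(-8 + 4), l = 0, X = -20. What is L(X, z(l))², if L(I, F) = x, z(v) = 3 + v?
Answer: -4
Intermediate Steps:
x = 2*I (x = √(-4) = 2*I ≈ 2.0*I)
L(I, F) = 2*I
L(X, z(l))² = (2*I)² = -4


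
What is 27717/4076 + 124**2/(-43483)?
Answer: 1142545735/177236708 ≈ 6.4464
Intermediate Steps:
27717/4076 + 124**2/(-43483) = 27717*(1/4076) + 15376*(-1/43483) = 27717/4076 - 15376/43483 = 1142545735/177236708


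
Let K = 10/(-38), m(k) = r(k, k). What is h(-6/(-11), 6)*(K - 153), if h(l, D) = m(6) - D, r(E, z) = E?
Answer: 0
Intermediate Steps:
m(k) = k
K = -5/19 (K = 10*(-1/38) = -5/19 ≈ -0.26316)
h(l, D) = 6 - D
h(-6/(-11), 6)*(K - 153) = (6 - 1*6)*(-5/19 - 153) = (6 - 6)*(-2912/19) = 0*(-2912/19) = 0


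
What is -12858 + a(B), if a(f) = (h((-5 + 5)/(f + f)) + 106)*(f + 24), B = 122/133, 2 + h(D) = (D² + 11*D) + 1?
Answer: -194592/19 ≈ -10242.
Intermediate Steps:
h(D) = -1 + D² + 11*D (h(D) = -2 + ((D² + 11*D) + 1) = -2 + (1 + D² + 11*D) = -1 + D² + 11*D)
B = 122/133 (B = 122*(1/133) = 122/133 ≈ 0.91729)
a(f) = 2520 + 105*f (a(f) = ((-1 + ((-5 + 5)/(f + f))² + 11*((-5 + 5)/(f + f))) + 106)*(f + 24) = ((-1 + (0/((2*f)))² + 11*(0/((2*f)))) + 106)*(24 + f) = ((-1 + (0*(1/(2*f)))² + 11*(0*(1/(2*f)))) + 106)*(24 + f) = ((-1 + 0² + 11*0) + 106)*(24 + f) = ((-1 + 0 + 0) + 106)*(24 + f) = (-1 + 106)*(24 + f) = 105*(24 + f) = 2520 + 105*f)
-12858 + a(B) = -12858 + (2520 + 105*(122/133)) = -12858 + (2520 + 1830/19) = -12858 + 49710/19 = -194592/19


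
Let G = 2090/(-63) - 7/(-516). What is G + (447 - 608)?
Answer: -2103929/10836 ≈ -194.16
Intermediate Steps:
G = -359333/10836 (G = 2090*(-1/63) - 7*(-1/516) = -2090/63 + 7/516 = -359333/10836 ≈ -33.161)
G + (447 - 608) = -359333/10836 + (447 - 608) = -359333/10836 - 161 = -2103929/10836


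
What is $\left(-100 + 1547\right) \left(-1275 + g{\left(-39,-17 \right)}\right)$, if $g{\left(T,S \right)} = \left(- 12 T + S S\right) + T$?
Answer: $-805979$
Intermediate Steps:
$g{\left(T,S \right)} = S^{2} - 11 T$ ($g{\left(T,S \right)} = \left(- 12 T + S^{2}\right) + T = \left(S^{2} - 12 T\right) + T = S^{2} - 11 T$)
$\left(-100 + 1547\right) \left(-1275 + g{\left(-39,-17 \right)}\right) = \left(-100 + 1547\right) \left(-1275 + \left(\left(-17\right)^{2} - -429\right)\right) = 1447 \left(-1275 + \left(289 + 429\right)\right) = 1447 \left(-1275 + 718\right) = 1447 \left(-557\right) = -805979$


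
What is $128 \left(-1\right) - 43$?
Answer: $-171$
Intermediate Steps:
$128 \left(-1\right) - 43 = -128 - 43 = -171$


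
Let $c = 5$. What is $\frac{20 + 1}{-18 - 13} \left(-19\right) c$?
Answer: $\frac{1995}{31} \approx 64.355$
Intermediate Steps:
$\frac{20 + 1}{-18 - 13} \left(-19\right) c = \frac{20 + 1}{-18 - 13} \left(-19\right) 5 = \frac{21}{-31} \left(-19\right) 5 = 21 \left(- \frac{1}{31}\right) \left(-19\right) 5 = \left(- \frac{21}{31}\right) \left(-19\right) 5 = \frac{399}{31} \cdot 5 = \frac{1995}{31}$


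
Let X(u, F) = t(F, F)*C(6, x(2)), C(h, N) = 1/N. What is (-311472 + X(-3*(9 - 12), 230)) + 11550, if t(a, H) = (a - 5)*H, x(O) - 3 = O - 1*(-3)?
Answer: -1173813/4 ≈ -2.9345e+5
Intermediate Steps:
x(O) = 6 + O (x(O) = 3 + (O - 1*(-3)) = 3 + (O + 3) = 3 + (3 + O) = 6 + O)
t(a, H) = H*(-5 + a) (t(a, H) = (-5 + a)*H = H*(-5 + a))
X(u, F) = F*(-5 + F)/8 (X(u, F) = (F*(-5 + F))/(6 + 2) = (F*(-5 + F))/8 = (F*(-5 + F))*(⅛) = F*(-5 + F)/8)
(-311472 + X(-3*(9 - 12), 230)) + 11550 = (-311472 + (⅛)*230*(-5 + 230)) + 11550 = (-311472 + (⅛)*230*225) + 11550 = (-311472 + 25875/4) + 11550 = -1220013/4 + 11550 = -1173813/4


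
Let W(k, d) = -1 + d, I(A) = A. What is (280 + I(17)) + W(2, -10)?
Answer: 286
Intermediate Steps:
(280 + I(17)) + W(2, -10) = (280 + 17) + (-1 - 10) = 297 - 11 = 286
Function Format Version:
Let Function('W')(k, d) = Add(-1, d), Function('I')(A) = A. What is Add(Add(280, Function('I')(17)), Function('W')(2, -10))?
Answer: 286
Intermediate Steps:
Add(Add(280, Function('I')(17)), Function('W')(2, -10)) = Add(Add(280, 17), Add(-1, -10)) = Add(297, -11) = 286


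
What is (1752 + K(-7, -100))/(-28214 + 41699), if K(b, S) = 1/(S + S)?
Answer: 350399/2697000 ≈ 0.12992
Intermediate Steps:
K(b, S) = 1/(2*S)
(1752 + K(-7, -100))/(-28214 + 41699) = (1752 + (½)/(-100))/(-28214 + 41699) = (1752 + (½)*(-1/100))/13485 = (1752 - 1/200)*(1/13485) = (350399/200)*(1/13485) = 350399/2697000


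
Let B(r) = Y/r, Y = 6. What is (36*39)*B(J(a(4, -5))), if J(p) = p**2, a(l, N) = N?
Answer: 8424/25 ≈ 336.96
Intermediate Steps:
B(r) = 6/r
(36*39)*B(J(a(4, -5))) = (36*39)*(6/((-5)**2)) = 1404*(6/25) = 8424/25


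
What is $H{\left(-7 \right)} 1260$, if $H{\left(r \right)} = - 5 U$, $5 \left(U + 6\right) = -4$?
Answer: $42840$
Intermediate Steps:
$U = - \frac{34}{5}$ ($U = -6 + \frac{1}{5} \left(-4\right) = -6 - \frac{4}{5} = - \frac{34}{5} \approx -6.8$)
$H{\left(r \right)} = 34$ ($H{\left(r \right)} = \left(-5\right) \left(- \frac{34}{5}\right) = 34$)
$H{\left(-7 \right)} 1260 = 34 \cdot 1260 = 42840$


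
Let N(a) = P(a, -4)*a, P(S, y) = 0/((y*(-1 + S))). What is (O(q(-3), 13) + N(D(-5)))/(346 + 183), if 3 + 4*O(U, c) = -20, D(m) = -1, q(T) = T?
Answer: -1/92 ≈ -0.010870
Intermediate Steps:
O(U, c) = -23/4 (O(U, c) = -¾ + (¼)*(-20) = -¾ - 5 = -23/4)
P(S, y) = 0 (P(S, y) = 0*(1/(y*(-1 + S))) = 0)
N(a) = 0 (N(a) = 0*a = 0)
(O(q(-3), 13) + N(D(-5)))/(346 + 183) = (-23/4 + 0)/(346 + 183) = -23/4/529 = -23/4*1/529 = -1/92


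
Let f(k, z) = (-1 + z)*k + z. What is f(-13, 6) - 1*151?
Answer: -210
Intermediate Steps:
f(k, z) = z + k*(-1 + z) (f(k, z) = k*(-1 + z) + z = z + k*(-1 + z))
f(-13, 6) - 1*151 = (6 - 1*(-13) - 13*6) - 1*151 = (6 + 13 - 78) - 151 = -59 - 151 = -210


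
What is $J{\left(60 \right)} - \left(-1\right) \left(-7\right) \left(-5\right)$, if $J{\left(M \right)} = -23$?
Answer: $12$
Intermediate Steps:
$J{\left(60 \right)} - \left(-1\right) \left(-7\right) \left(-5\right) = -23 - \left(-1\right) \left(-7\right) \left(-5\right) = -23 - 7 \left(-5\right) = -23 - -35 = -23 + 35 = 12$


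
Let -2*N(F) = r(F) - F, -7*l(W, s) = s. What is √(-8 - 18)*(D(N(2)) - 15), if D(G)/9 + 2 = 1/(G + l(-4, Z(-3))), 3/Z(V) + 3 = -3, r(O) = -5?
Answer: -762*I*√26/25 ≈ -155.42*I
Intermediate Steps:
Z(V) = -½ (Z(V) = 3/(-3 - 3) = 3/(-6) = 3*(-⅙) = -½)
l(W, s) = -s/7
N(F) = 5/2 + F/2 (N(F) = -(-5 - F)/2 = 5/2 + F/2)
D(G) = -18 + 9/(1/14 + G) (D(G) = -18 + 9/(G - ⅐*(-½)) = -18 + 9/(G + 1/14) = -18 + 9/(1/14 + G))
√(-8 - 18)*(D(N(2)) - 15) = √(-8 - 18)*(36*(3 - 7*(5/2 + (½)*2))/(1 + 14*(5/2 + (½)*2)) - 15) = √(-26)*(36*(3 - 7*(5/2 + 1))/(1 + 14*(5/2 + 1)) - 15) = (I*√26)*(36*(3 - 7*7/2)/(1 + 14*(7/2)) - 15) = (I*√26)*(36*(3 - 49/2)/(1 + 49) - 15) = (I*√26)*(36*(-43/2)/50 - 15) = (I*√26)*(36*(1/50)*(-43/2) - 15) = (I*√26)*(-387/25 - 15) = (I*√26)*(-762/25) = -762*I*√26/25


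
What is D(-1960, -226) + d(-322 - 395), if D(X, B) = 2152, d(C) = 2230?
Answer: 4382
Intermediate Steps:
D(-1960, -226) + d(-322 - 395) = 2152 + 2230 = 4382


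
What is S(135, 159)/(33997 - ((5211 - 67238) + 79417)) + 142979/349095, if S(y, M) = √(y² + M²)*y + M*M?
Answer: 11199922948/5797420665 + 405*√4834/16607 ≈ 3.6275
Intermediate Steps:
S(y, M) = M² + y*√(M² + y²) (S(y, M) = √(M² + y²)*y + M² = y*√(M² + y²) + M² = M² + y*√(M² + y²))
S(135, 159)/(33997 - ((5211 - 67238) + 79417)) + 142979/349095 = (159² + 135*√(159² + 135²))/(33997 - ((5211 - 67238) + 79417)) + 142979/349095 = (25281 + 135*√(25281 + 18225))/(33997 - (-62027 + 79417)) + 142979*(1/349095) = (25281 + 135*√43506)/(33997 - 1*17390) + 142979/349095 = (25281 + 135*(3*√4834))/(33997 - 17390) + 142979/349095 = (25281 + 405*√4834)/16607 + 142979/349095 = (25281 + 405*√4834)*(1/16607) + 142979/349095 = (25281/16607 + 405*√4834/16607) + 142979/349095 = 11199922948/5797420665 + 405*√4834/16607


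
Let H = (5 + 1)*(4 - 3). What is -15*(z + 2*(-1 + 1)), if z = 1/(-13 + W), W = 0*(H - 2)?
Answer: 15/13 ≈ 1.1538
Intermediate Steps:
H = 6 (H = 6*1 = 6)
W = 0 (W = 0*(6 - 2) = 0*4 = 0)
z = -1/13 (z = 1/(-13 + 0) = 1/(-13) = -1/13 ≈ -0.076923)
-15*(z + 2*(-1 + 1)) = -15*(-1/13 + 2*(-1 + 1)) = -15*(-1/13 + 2*0) = -15*(-1/13 + 0) = -15*(-1/13) = 15/13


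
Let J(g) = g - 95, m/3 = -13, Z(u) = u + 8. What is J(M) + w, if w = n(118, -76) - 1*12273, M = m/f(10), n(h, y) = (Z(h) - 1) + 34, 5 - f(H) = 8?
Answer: -12196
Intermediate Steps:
Z(u) = 8 + u
m = -39 (m = 3*(-13) = -39)
f(H) = -3 (f(H) = 5 - 1*8 = 5 - 8 = -3)
n(h, y) = 41 + h (n(h, y) = ((8 + h) - 1) + 34 = (7 + h) + 34 = 41 + h)
M = 13 (M = -39/(-3) = -39*(-⅓) = 13)
w = -12114 (w = (41 + 118) - 1*12273 = 159 - 12273 = -12114)
J(g) = -95 + g
J(M) + w = (-95 + 13) - 12114 = -82 - 12114 = -12196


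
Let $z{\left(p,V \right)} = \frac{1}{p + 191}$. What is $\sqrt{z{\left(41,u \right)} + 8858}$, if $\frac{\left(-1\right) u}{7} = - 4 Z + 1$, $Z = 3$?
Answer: $\frac{\sqrt{119193306}}{116} \approx 94.117$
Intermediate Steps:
$u = 77$ ($u = - 7 \left(\left(-4\right) 3 + 1\right) = - 7 \left(-12 + 1\right) = \left(-7\right) \left(-11\right) = 77$)
$z{\left(p,V \right)} = \frac{1}{191 + p}$
$\sqrt{z{\left(41,u \right)} + 8858} = \sqrt{\frac{1}{191 + 41} + 8858} = \sqrt{\frac{1}{232} + 8858} = \sqrt{\frac{2055057}{232}} = \frac{\sqrt{119193306}}{116}$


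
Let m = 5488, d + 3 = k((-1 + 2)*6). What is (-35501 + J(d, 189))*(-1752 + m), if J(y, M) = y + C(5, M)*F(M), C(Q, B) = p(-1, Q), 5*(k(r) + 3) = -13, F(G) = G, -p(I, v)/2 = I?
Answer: -656258288/5 ≈ -1.3125e+8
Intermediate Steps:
p(I, v) = -2*I
k(r) = -28/5 (k(r) = -3 + (⅕)*(-13) = -3 - 13/5 = -28/5)
C(Q, B) = 2 (C(Q, B) = -2*(-1) = 2)
d = -43/5 (d = -3 - 28/5 = -43/5 ≈ -8.6000)
J(y, M) = y + 2*M
(-35501 + J(d, 189))*(-1752 + m) = (-35501 + (-43/5 + 2*189))*(-1752 + 5488) = (-35501 + (-43/5 + 378))*3736 = (-35501 + 1847/5)*3736 = -175658/5*3736 = -656258288/5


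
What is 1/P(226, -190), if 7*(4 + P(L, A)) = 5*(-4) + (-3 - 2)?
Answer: -7/53 ≈ -0.13208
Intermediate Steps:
P(L, A) = -53/7 (P(L, A) = -4 + (5*(-4) + (-3 - 2))/7 = -4 + (-20 - 5)/7 = -4 + (1/7)*(-25) = -4 - 25/7 = -53/7)
1/P(226, -190) = 1/(-53/7) = -7/53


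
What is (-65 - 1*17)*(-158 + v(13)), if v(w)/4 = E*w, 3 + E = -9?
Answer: 64124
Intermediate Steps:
E = -12 (E = -3 - 9 = -12)
v(w) = -48*w (v(w) = 4*(-12*w) = -48*w)
(-65 - 1*17)*(-158 + v(13)) = (-65 - 1*17)*(-158 - 48*13) = (-65 - 17)*(-158 - 624) = -82*(-782) = 64124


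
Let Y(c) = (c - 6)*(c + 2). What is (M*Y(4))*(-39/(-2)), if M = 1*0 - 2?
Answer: 468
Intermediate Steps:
M = -2 (M = 0 - 2 = -2)
Y(c) = (-6 + c)*(2 + c)
(M*Y(4))*(-39/(-2)) = (-2*(-12 + 4² - 4*4))*(-39/(-2)) = (-2*(-12 + 16 - 16))*(-39*(-½)) = -2*(-12)*(39/2) = 24*(39/2) = 468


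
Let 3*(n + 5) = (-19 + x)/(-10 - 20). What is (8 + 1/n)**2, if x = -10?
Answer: 10745284/177241 ≈ 60.625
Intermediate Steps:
n = -421/90 (n = -5 + ((-19 - 10)/(-10 - 20))/3 = -5 + (-29/(-30))/3 = -5 + (-29*(-1/30))/3 = -5 + (1/3)*(29/30) = -5 + 29/90 = -421/90 ≈ -4.6778)
(8 + 1/n)**2 = (8 + 1/(-421/90))**2 = (8 - 90/421)**2 = (3278/421)**2 = 10745284/177241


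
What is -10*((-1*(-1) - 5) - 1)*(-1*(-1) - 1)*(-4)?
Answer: 0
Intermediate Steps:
-10*((-1*(-1) - 5) - 1)*(-1*(-1) - 1)*(-4) = -10*((1 - 5) - 1)*(1 - 1)*(-4) = -10*(-4 - 1)*0*(-4) = -(-50)*0*(-4) = -10*0*(-4) = 0*(-4) = 0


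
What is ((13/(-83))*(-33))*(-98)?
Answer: -42042/83 ≈ -506.53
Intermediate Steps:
((13/(-83))*(-33))*(-98) = ((13*(-1/83))*(-33))*(-98) = -13/83*(-33)*(-98) = (429/83)*(-98) = -42042/83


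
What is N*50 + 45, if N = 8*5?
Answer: 2045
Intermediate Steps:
N = 40
N*50 + 45 = 40*50 + 45 = 2000 + 45 = 2045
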